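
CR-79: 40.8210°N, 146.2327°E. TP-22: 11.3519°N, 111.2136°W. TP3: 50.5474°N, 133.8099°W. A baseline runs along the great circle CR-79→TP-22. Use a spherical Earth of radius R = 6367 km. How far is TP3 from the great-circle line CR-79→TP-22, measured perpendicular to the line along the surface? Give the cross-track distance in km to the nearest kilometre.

δ₁₃ = central angle CR-79→TP3 = 0.941460 rad  (haversine)
θ₁₃ = bearing CR-79→TP3 = 50.713°,  θ₁₂ = bearing CR-79→TP-22 = 73.237°
dₓₜ = R·arcsin(sin δ₁₃ · sin(θ₁₃ − θ₁₂)) = 6367·arcsin(0.80842·sin(-22.524°)) = -2004.694 km
|dₓₜ| = 2004.694 km

2005 km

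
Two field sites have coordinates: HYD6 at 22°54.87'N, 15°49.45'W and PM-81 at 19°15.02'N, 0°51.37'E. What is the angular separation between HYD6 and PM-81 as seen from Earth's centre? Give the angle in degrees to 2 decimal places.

15.98°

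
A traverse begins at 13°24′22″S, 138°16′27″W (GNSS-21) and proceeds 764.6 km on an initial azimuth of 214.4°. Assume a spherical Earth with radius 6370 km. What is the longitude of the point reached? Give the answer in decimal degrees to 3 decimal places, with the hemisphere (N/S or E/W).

142.378°W

GNSS-21: φ = -13.40611°, λ = -138.27417°
δ = d/R = 764.6/6370 = 0.120031 rad
φ₂ = arcsin(sin φ₁ cos δ + cos φ₁ sin δ cos θ)
   = arcsin(-0.23185·0.99280 + 0.97275·0.11974·-0.82511) = -19.04394°
λ₂ = λ₁ + atan2(sin θ sin δ cos φ₁, cos δ − sin φ₁ sin φ₂) = -142.37822°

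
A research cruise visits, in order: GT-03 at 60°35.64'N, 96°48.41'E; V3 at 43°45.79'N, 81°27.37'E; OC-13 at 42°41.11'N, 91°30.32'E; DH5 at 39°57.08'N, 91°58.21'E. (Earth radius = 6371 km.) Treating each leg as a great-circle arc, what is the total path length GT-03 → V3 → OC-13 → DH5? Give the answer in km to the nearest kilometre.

3261 km

GT-03: φ = +60.59400°, λ = +96.80683°
V3: φ = +43.76317°, λ = +81.45617°
OC-13: φ = +42.68517°, λ = +91.50533°
DH5: φ = +39.95133°, λ = +91.97017°
GT-03→V3: c = 0.334687 rad, d = 2132.29 km
V3→OC-13: c = 0.129098 rad, d = 822.49 km
OC-13→DH5: c = 0.048102 rad, d = 306.46 km
Total = 2132.29 + 822.49 + 306.46 = 3261.24 km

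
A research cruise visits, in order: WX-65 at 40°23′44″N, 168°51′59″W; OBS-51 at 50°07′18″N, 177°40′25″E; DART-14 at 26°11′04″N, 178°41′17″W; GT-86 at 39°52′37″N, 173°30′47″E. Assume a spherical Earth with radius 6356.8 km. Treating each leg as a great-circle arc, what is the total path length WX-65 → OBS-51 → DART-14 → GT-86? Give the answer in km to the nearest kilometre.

5858 km

WX-65: φ = +40.39556°, λ = -168.86639°
OBS-51: φ = +50.12167°, λ = +177.67361°
DART-14: φ = +26.18444°, λ = -178.68806°
GT-86: φ = +39.87694°, λ = +173.51306°
WX-65→OBS-51: c = 0.236285 rad, d = 1502.02 km
OBS-51→DART-14: c = 0.420632 rad, d = 2673.88 km
DART-14→GT-86: c = 0.264550 rad, d = 1681.69 km
Total = 1502.02 + 2673.88 + 1681.69 = 5857.59 km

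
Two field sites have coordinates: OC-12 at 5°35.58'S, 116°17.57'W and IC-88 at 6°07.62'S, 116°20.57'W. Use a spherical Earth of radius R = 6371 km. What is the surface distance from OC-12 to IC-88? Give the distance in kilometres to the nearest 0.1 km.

59.6 km

OC-12: φ = -5.59300°, λ = -116.29283°
IC-88: φ = -6.12700°, λ = -116.34283°
Δφ = -0.5340°,  Δλ = -0.0500°
a = sin²(Δφ/2) + cos φ₁ cos φ₂ sin²(Δλ/2) = 0.000022
c = 2·arcsin(√a) = 0.009360 rad = 0.5363°
d = R·c = 6371 × 0.009360 = 59.6 km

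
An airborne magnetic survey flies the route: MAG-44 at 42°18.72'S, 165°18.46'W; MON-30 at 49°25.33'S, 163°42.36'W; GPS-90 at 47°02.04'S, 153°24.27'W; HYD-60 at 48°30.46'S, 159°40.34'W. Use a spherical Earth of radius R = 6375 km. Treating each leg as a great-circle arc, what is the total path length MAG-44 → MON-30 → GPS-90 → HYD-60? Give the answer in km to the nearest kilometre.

MAG-44: φ = -42.31200°, λ = -165.30767°
MON-30: φ = -49.42217°, λ = -163.70600°
GPS-90: φ = -47.03400°, λ = -153.40450°
HYD-60: φ = -48.50767°, λ = -159.67233°
MAG-44→MON-30: c = 0.125605 rad, d = 800.73 km
MON-30→GPS-90: c = 0.126695 rad, d = 807.68 km
GPS-90→HYD-60: c = 0.077865 rad, d = 496.39 km
Total = 800.73 + 807.68 + 496.39 = 2104.80 km

2105 km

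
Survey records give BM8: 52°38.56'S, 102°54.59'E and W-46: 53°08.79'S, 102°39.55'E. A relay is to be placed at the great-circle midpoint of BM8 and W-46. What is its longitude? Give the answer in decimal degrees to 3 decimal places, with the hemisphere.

102.785°E

BM8: φ = -52.64267°, λ = +102.90983°
W-46: φ = -53.14650°, λ = +102.65917°
Bx = cos φ₂ cos Δλ = 0.599765,  By = cos φ₂ sin Δλ = -0.002624
φₘ = atan2(sin φ₁ + sin φ₂, √((cos φ₁ + Bx)² + By²)) = -52.89465°
λₘ = λ₁ + atan2(By, cos φ₁ + Bx) = 102.78523°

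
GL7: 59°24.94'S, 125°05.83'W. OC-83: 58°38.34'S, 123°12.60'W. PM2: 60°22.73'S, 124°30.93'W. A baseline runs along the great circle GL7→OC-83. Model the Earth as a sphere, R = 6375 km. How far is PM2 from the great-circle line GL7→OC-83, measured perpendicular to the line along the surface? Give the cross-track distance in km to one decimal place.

104.4 km

GL7: φ = -59.41567°, λ = -125.09717°
OC-83: φ = -58.63900°, λ = -123.21000°
PM2: φ = -60.37883°, λ = -124.51550°
δ₁₃ = central angle GL7→PM2 = 0.017564 rad  (haversine)
θ₁₃ = bearing GL7→PM2 = 163.400°,  θ₁₂ = bearing GL7→OC-83 = 52.162°
dₓₜ = R·arcsin(sin δ₁₃ · sin(θ₁₃ − θ₁₂)) = 6375·arcsin(0.01756·sin(111.238°)) = 104.368 km
|dₓₜ| = 104.368 km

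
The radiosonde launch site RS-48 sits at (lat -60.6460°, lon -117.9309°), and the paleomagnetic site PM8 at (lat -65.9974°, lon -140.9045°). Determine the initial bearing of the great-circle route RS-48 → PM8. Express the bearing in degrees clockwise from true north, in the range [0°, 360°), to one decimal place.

232.6°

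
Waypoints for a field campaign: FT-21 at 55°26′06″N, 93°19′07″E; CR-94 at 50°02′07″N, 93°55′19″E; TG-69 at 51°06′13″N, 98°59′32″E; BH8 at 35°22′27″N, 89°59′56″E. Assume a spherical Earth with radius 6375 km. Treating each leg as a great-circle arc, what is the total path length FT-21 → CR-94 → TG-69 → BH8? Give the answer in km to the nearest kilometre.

2872 km

FT-21: φ = +55.43500°, λ = +93.31861°
CR-94: φ = +50.03528°, λ = +93.92194°
TG-69: φ = +51.10361°, λ = +98.99222°
BH8: φ = +35.37417°, λ = +89.99889°
FT-21→CR-94: c = 0.094457 rad, d = 602.17 km
CR-94→TG-69: c = 0.059203 rad, d = 377.42 km
TG-69→BH8: c = 0.296865 rad, d = 1892.51 km
Total = 602.17 + 377.42 + 1892.51 = 2872.10 km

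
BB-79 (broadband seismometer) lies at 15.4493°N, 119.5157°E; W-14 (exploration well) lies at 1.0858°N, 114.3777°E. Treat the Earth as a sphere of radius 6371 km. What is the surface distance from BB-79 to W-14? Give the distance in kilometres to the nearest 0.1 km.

1693.7 km

Δφ = -14.3635°,  Δλ = -5.1380°
a = sin²(Δφ/2) + cos φ₁ cos φ₂ sin²(Δλ/2) = 0.017565
c = 2·arcsin(√a) = 0.265851 rad = 15.2322°
d = R·c = 6371 × 0.265851 = 1693.7 km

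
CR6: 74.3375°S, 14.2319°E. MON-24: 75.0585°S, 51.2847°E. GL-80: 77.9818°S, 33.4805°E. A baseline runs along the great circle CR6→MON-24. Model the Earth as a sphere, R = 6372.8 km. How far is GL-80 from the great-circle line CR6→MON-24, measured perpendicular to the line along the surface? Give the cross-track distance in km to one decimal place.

δ₁₃ = central angle CR6→GL-80 = 0.101677 rad  (haversine)
θ₁₃ = bearing CR6→GL-80 = 137.446°,  θ₁₂ = bearing CR6→MON-24 = 111.982°
dₓₜ = R·arcsin(sin δ₁₃ · sin(θ₁₃ − θ₁₂)) = 6372.8·arcsin(0.10150·sin(25.464°)) = 278.196 km
|dₓₜ| = 278.196 km

278.2 km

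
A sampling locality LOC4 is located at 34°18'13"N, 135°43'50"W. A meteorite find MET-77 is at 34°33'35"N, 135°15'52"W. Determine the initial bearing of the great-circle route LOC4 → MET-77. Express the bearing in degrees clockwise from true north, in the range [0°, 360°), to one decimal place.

LOC4: φ = +34.30361°, λ = -135.73056°
MET-77: φ = +34.55972°, λ = -135.26444°
Δλ = 0.4661°
y = sin Δλ · cos φ₂ = 0.006700
x = cos φ₁ sin φ₂ − sin φ₁ cos φ₂ cos Δλ = 0.004485
θ = atan2(y, x) = 56.1977° → 56.1977° (mod 360°)

56.2°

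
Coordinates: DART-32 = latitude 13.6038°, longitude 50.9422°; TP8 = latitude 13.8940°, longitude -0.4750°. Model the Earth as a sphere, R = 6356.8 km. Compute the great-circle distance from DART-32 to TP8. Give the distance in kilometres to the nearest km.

5530 km

Δφ = 0.2902°,  Δλ = -51.4172°
a = sin²(Δφ/2) + cos φ₁ cos φ₂ sin²(Δλ/2) = 0.177553
c = 2·arcsin(√a) = 0.869913 rad = 49.8423°
d = R·c = 6356.8 × 0.869913 = 5529.9 km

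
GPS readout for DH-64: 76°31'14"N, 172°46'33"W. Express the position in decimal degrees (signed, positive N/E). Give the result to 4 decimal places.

+76.5206°, -172.7758°

lat: 76.5206° N → +76.5206°
lon: 172.7758° W → -172.7758°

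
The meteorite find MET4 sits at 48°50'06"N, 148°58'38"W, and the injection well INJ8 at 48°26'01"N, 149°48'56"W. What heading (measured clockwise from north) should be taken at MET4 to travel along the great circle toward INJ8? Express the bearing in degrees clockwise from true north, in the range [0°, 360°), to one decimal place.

234.4°

MET4: φ = +48.83500°, λ = -148.97722°
INJ8: φ = +48.43361°, λ = -149.81556°
Δλ = -0.8383°
y = sin Δλ · cos φ₂ = -0.009708
x = cos φ₁ sin φ₂ − sin φ₁ cos φ₂ cos Δλ = -0.006952
θ = atan2(y, x) = -125.6081° → 234.3919° (mod 360°)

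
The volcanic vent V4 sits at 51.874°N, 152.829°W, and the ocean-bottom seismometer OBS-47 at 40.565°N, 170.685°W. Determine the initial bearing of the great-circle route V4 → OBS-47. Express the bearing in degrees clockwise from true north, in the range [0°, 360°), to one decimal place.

234.3°

Δλ = -17.8560°
y = sin Δλ · cos φ₂ = -0.232934
x = cos φ₁ sin φ₂ − sin φ₁ cos φ₂ cos Δλ = -0.167314
θ = atan2(y, x) = -125.6893° → 234.3107° (mod 360°)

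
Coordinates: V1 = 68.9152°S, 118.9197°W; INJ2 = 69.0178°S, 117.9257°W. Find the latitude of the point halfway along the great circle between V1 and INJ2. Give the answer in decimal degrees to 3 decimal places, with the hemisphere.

68.967°S

Bx = cos φ₂ cos Δλ = 0.358024,  By = cos φ₂ sin Δλ = 0.006212
φₘ = atan2(sin φ₁ + sin φ₂, √((cos φ₁ + Bx)² + By²)) = -68.96722°
λₘ = λ₁ + atan2(By, cos φ₁ + Bx) = -118.42386°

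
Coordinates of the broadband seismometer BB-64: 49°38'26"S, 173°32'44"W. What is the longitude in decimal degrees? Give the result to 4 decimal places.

173.5456°W

173° + 32′/60 + 44″/3600 = 173 + 0.53333 + 0.01222 = 173.5456°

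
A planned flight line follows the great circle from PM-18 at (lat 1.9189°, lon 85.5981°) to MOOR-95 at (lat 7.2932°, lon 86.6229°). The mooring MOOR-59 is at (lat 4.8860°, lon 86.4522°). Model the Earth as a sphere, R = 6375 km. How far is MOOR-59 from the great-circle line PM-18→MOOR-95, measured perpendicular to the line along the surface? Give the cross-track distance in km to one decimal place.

31.6 km

δ₁₃ = central angle PM-18→MOOR-59 = 0.053881 rad  (haversine)
θ₁₃ = bearing PM-18→MOOR-59 = 16.009°,  θ₁₂ = bearing PM-18→MOOR-95 = 10.725°
dₓₜ = R·arcsin(sin δ₁₃ · sin(θ₁₃ − θ₁₂)) = 6375·arcsin(0.05385·sin(5.284°)) = 31.617 km
|dₓₜ| = 31.617 km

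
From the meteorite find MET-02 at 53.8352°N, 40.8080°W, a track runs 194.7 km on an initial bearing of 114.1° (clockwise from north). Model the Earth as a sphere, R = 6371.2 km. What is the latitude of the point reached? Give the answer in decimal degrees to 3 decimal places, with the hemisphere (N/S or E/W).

δ = d/R = 194.7/6371.2 = 0.030559 rad
φ₂ = arcsin(sin φ₁ cos δ + cos φ₁ sin δ cos θ)
   = arcsin(0.80732·0.99953 + 0.59011·0.03055·-0.40833) = 53.09036°
λ₂ = λ₁ + atan2(sin θ sin δ cos φ₁, cos δ − sin φ₁ sin φ₂) = -38.14608°

53.090°N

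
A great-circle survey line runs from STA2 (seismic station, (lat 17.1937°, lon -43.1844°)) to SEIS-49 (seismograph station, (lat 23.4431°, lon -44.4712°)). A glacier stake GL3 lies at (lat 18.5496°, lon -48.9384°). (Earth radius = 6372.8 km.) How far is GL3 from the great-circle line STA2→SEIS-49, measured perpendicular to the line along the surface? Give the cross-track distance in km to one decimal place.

δ₁₃ = central angle STA2→GL3 = 0.098460 rad  (haversine)
θ₁₃ = bearing STA2→GL3 = 284.778°,  θ₁₂ = bearing STA2→SEIS-49 = 349.289°
dₓₜ = R·arcsin(sin δ₁₃ · sin(θ₁₃ − θ₁₂)) = 6372.8·arcsin(0.09830·sin(-64.511°)) = -566.220 km
|dₓₜ| = 566.220 km

566.2 km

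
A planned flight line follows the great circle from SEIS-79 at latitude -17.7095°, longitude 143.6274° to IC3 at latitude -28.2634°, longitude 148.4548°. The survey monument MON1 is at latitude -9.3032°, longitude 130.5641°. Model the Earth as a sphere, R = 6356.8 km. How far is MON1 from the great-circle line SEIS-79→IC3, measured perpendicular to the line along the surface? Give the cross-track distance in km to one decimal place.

990.7 km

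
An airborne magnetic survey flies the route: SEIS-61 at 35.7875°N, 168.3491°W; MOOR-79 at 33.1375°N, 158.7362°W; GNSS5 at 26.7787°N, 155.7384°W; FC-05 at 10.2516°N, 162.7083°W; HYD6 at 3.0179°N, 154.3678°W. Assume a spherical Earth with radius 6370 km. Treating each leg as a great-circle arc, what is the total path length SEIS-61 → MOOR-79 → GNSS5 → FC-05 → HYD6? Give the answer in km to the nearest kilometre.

SEIS-61→MOOR-79: c = 0.145781 rad, d = 928.63 km
MOOR-79→GNSS5: c = 0.119865 rad, d = 763.54 km
GNSS5→FC-05: c = 0.310460 rad, d = 1977.63 km
FC-05→HYD6: c = 0.191879 rad, d = 1222.27 km
Total = 928.63 + 763.54 + 1977.63 + 1222.27 = 4892.06 km

4892 km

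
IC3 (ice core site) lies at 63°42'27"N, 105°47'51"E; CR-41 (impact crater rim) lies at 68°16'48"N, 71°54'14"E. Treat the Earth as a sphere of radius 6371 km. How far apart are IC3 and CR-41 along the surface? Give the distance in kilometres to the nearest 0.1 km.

1591.5 km

IC3: φ = +63.70750°, λ = +105.79750°
CR-41: φ = +68.28000°, λ = +71.90389°
Δφ = 4.5725°,  Δλ = -33.8936°
a = sin²(Δφ/2) + cos φ₁ cos φ₂ sin²(Δλ/2) = 0.015519
c = 2·arcsin(√a) = 0.249798 rad = 14.3124°
d = R·c = 6371 × 0.249798 = 1591.5 km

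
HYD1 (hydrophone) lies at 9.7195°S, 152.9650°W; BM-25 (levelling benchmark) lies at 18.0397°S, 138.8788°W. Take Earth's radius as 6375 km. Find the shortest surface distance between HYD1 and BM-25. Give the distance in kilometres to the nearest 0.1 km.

1779.5 km

Δφ = -8.3202°,  Δλ = 14.0862°
a = sin²(Δφ/2) + cos φ₁ cos φ₂ sin²(Δλ/2) = 0.019353
c = 2·arcsin(√a) = 0.279135 rad = 15.9933°
d = R·c = 6375 × 0.279135 = 1779.5 km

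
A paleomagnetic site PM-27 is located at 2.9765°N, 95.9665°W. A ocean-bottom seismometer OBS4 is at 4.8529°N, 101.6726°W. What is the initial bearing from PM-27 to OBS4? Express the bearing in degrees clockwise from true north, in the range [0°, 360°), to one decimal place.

288.4°

Δλ = -5.7061°
y = sin Δλ · cos φ₂ = -0.099069
x = cos φ₁ sin φ₂ − sin φ₁ cos φ₂ cos Δλ = 0.033000
θ = atan2(y, x) = -71.5771° → 288.4229° (mod 360°)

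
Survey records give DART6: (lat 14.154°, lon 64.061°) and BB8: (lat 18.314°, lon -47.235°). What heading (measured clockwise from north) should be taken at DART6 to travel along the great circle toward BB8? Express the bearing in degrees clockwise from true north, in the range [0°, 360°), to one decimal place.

293.7°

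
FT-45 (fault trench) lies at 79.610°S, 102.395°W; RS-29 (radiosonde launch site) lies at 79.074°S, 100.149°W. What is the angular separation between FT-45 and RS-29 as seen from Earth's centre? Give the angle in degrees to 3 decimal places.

0.678°

Δφ = 0.5360°,  Δλ = 2.2460°
a = sin²(Δφ/2) + cos φ₁ cos φ₂ sin²(Δλ/2) = 0.000035
c = 2·arcsin(√a) = 0.011834 rad = 0.6780°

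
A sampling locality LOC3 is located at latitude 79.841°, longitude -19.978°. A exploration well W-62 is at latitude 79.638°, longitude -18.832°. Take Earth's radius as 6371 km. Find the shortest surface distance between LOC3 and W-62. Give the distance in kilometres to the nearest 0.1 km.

Δφ = -0.2030°,  Δλ = 1.1460°
a = sin²(Δφ/2) + cos φ₁ cos φ₂ sin²(Δλ/2) = 0.000006
c = 2·arcsin(√a) = 0.005024 rad = 0.2879°
d = R·c = 6371 × 0.005024 = 32.0 km

32.0 km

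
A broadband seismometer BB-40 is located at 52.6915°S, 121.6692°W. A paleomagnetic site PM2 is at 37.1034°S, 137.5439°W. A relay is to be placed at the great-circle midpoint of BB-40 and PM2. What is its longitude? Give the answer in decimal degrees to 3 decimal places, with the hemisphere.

130.696°W

Bx = cos φ₂ cos Δλ = 0.767131,  By = cos φ₂ sin Δλ = -0.218157
φₘ = atan2(sin φ₁ + sin φ₂, √((cos φ₁ + Bx)² + By²)) = -45.16805°
λₘ = λ₁ + atan2(By, cos φ₁ + Bx) = -130.69596°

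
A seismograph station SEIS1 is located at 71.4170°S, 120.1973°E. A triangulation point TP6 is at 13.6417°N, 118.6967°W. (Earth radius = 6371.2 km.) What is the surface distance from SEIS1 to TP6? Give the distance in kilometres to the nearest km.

12516 km

Δφ = 85.0587°,  Δλ = 121.1060°
a = sin²(Δφ/2) + cos φ₁ cos φ₂ sin²(Δλ/2) = 0.691772
c = 2·arcsin(√a) = 1.964428 rad = 112.5534°
d = R·c = 6371.2 × 1.964428 = 12515.8 km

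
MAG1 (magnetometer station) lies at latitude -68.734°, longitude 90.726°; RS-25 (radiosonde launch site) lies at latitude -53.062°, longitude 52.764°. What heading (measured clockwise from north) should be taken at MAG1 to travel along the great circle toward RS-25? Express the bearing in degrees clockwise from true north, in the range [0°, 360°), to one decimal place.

292.3°

Δλ = -37.9620°
y = sin Δλ · cos φ₂ = -0.369668
x = cos φ₁ sin φ₂ − sin φ₁ cos φ₂ cos Δλ = 0.151638
θ = atan2(y, x) = -67.6965° → 292.3035° (mod 360°)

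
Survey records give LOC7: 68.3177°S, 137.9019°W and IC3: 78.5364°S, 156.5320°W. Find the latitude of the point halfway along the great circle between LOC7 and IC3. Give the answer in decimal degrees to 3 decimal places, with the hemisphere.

73.615°S

Bx = cos φ₂ cos Δλ = 0.188331,  By = cos φ₂ sin Δλ = -0.063491
φₘ = atan2(sin φ₁ + sin φ₂, √((cos φ₁ + Bx)² + By²)) = -73.61503°
λₘ = λ₁ + atan2(By, cos φ₁ + Bx) = -144.39565°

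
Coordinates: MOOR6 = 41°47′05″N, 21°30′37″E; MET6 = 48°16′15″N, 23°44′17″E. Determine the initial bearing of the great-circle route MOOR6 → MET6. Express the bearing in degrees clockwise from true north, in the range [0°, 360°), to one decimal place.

12.9°

MOOR6: φ = +41.78472°, λ = +21.51028°
MET6: φ = +48.27083°, λ = +23.73806°
Δλ = 2.2278°
y = sin Δλ · cos φ₂ = 0.025874
x = cos φ₁ sin φ₂ − sin φ₁ cos φ₂ cos Δλ = 0.113298
θ = atan2(y, x) = 12.8640° → 12.8640° (mod 360°)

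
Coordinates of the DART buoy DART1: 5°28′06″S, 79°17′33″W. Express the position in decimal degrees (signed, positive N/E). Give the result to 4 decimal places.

lat: 5.4683° S → -5.4683°
lon: 79.2925° W → -79.2925°

-5.4683°, -79.2925°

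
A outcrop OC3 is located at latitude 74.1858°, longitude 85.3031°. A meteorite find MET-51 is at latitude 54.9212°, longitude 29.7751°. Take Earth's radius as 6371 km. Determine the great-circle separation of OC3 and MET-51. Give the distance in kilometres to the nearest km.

3206 km

Δφ = -19.2646°,  Δλ = -55.5280°
a = sin²(Δφ/2) + cos φ₁ cos φ₂ sin²(Δλ/2) = 0.061983
c = 2·arcsin(√a) = 0.503221 rad = 28.8325°
d = R·c = 6371 × 0.503221 = 3206.0 km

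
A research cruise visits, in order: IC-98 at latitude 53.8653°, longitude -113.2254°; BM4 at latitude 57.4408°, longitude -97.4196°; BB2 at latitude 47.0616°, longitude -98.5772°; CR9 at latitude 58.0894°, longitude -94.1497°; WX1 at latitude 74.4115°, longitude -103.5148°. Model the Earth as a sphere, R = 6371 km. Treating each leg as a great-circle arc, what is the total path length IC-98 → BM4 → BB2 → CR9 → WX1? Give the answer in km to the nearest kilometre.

IC-98→BM4: c = 0.167200 rad, d = 1065.23 km
BM4→BB2: c = 0.181566 rad, d = 1156.76 km
BB2→CR9: c = 0.198010 rad, d = 1261.52 km
CR9→WX1: c = 0.291535 rad, d = 1857.37 km
Total = 1065.23 + 1156.76 + 1261.52 + 1857.37 = 5340.89 km

5341 km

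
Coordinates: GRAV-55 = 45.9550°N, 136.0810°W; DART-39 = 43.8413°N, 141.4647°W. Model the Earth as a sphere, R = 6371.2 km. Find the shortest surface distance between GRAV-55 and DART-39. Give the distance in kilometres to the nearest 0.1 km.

Δφ = -2.1137°,  Δλ = -5.3837°
a = sin²(Δφ/2) + cos φ₁ cos φ₂ sin²(Δλ/2) = 0.001446
c = 2·arcsin(√a) = 0.076076 rad = 4.3588°
d = R·c = 6371.2 × 0.076076 = 484.7 km

484.7 km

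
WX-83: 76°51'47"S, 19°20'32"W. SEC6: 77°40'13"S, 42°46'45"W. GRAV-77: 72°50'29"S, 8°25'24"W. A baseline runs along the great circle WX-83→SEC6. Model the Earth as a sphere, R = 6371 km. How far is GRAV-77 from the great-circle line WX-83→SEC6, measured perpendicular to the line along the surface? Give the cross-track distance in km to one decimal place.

265.4 km

WX-83: φ = -76.86306°, λ = -19.34222°
SEC6: φ = -77.67028°, λ = -42.77917°
GRAV-77: φ = -72.84139°, λ = -8.42333°
δ₁₃ = central angle WX-83→GRAV-77 = 0.085773 rad  (haversine)
θ₁₃ = bearing WX-83→GRAV-77 = 40.716°,  θ₁₂ = bearing WX-83→SEC6 = 249.803°
dₓₜ = R·arcsin(sin δ₁₃ · sin(θ₁₃ − θ₁₂)) = 6371·arcsin(0.08567·sin(-209.087°)) = 265.406 km
|dₓₜ| = 265.406 km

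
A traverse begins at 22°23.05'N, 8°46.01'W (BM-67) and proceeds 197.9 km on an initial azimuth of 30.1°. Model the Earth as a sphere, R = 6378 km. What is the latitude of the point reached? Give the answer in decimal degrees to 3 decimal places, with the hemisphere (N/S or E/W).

BM-67: φ = +22.38417°, λ = -8.76683°
δ = d/R = 197.9/6378 = 0.031029 rad
φ₂ = arcsin(sin φ₁ cos δ + cos φ₁ sin δ cos θ)
   = arcsin(0.38081·0.99952 + 0.92465·0.03102·0.86515) = 23.91928°
λ₂ = λ₁ + atan2(sin θ sin δ cos φ₁, cos δ − sin φ₁ sin φ₂) = -7.79159°

23.919°N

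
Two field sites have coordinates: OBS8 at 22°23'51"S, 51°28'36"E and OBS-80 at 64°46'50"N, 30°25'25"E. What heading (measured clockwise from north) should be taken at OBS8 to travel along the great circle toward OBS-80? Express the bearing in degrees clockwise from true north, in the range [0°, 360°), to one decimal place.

OBS8: φ = -22.39750°, λ = +51.47667°
OBS-80: φ = +64.78056°, λ = +30.42361°
Δλ = -21.0531°
y = sin Δλ · cos φ₂ = -0.153064
x = cos φ₁ sin φ₂ − sin φ₁ cos φ₂ cos Δλ = 0.987950
θ = atan2(y, x) = -8.8069° → 351.1931° (mod 360°)

351.2°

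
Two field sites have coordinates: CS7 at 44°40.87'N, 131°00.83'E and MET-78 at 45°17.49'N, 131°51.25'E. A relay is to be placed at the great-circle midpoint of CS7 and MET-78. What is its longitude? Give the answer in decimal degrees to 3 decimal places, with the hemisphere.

131.432°E

CS7: φ = +44.68117°, λ = +131.01383°
MET-78: φ = +45.29150°, λ = +131.85417°
Bx = cos φ₂ cos Δλ = 0.703424,  By = cos φ₂ sin Δλ = 0.010318
φₘ = atan2(sin φ₁ + sin φ₂, √((cos φ₁ + Bx)² + By²)) = 44.98710°
λₘ = λ₁ + atan2(By, cos φ₁ + Bx) = 131.43176°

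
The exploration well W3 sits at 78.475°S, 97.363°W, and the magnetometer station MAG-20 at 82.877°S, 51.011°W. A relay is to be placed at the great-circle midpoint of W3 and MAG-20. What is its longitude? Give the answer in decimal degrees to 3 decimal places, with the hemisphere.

Bx = cos φ₂ cos Δλ = 0.085588,  By = cos φ₂ sin Δλ = 0.089726
φₘ = atan2(sin φ₁ + sin φ₂, √((cos φ₁ + Bx)² + By²)) = -81.37441°
λₘ = λ₁ + atan2(By, cos φ₁ + Bx) = -79.90967°

79.910°W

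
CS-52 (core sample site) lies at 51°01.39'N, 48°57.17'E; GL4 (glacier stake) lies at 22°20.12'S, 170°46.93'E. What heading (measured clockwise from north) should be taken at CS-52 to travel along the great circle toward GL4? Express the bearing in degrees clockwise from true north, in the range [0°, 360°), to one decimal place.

79.9°

CS-52: φ = +51.02317°, λ = +48.95283°
GL4: φ = -22.33533°, λ = +170.78217°
Δλ = 121.8293°
y = sin Δλ · cos φ₂ = 0.785880
x = cos φ₁ sin φ₂ − sin φ₁ cos φ₂ cos Δλ = 0.140195
θ = atan2(y, x) = 79.8853° → 79.8853° (mod 360°)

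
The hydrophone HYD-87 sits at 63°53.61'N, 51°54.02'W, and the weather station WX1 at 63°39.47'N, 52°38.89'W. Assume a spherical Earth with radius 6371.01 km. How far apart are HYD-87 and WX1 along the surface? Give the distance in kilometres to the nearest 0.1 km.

45.1 km

HYD-87: φ = +63.89350°, λ = -51.90033°
WX1: φ = +63.65783°, λ = -52.64817°
Δφ = -0.2357°,  Δλ = -0.7478°
a = sin²(Δφ/2) + cos φ₁ cos φ₂ sin²(Δλ/2) = 0.000013
c = 2·arcsin(√a) = 0.007084 rad = 0.4059°
d = R·c = 6371.01 × 0.007084 = 45.1 km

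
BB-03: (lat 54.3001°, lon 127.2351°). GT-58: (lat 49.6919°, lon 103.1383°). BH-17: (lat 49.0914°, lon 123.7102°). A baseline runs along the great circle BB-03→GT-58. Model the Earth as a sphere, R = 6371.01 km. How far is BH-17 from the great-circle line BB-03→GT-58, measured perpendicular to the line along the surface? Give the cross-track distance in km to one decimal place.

δ₁₃ = central angle BB-03→BH-17 = 0.098552 rad  (haversine)
θ₁₃ = bearing BB-03→BH-17 = 204.154°,  θ₁₂ = bearing BB-03→GT-58 = 262.545°
dₓₜ = R·arcsin(sin δ₁₃ · sin(θ₁₃ − θ₁₂)) = 6371.01·arcsin(0.09839·sin(-58.390°)) = -534.483 km
|dₓₜ| = 534.483 km

534.5 km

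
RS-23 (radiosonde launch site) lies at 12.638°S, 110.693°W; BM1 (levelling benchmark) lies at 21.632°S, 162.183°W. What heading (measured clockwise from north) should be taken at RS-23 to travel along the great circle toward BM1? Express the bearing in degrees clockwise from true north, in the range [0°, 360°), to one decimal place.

Δλ = -51.4900°
y = sin Δλ · cos φ₂ = -0.727389
x = cos φ₁ sin φ₂ − sin φ₁ cos φ₂ cos Δλ = -0.233077
θ = atan2(y, x) = -107.7670° → 252.2330° (mod 360°)

252.2°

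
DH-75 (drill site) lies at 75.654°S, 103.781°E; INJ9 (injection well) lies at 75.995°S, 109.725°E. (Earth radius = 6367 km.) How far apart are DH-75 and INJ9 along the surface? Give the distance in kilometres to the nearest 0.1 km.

166.1 km

Δφ = -0.3410°,  Δλ = 5.9440°
a = sin²(Δφ/2) + cos φ₁ cos φ₂ sin²(Δλ/2) = 0.000170
c = 2·arcsin(√a) = 0.026081 rad = 1.4944°
d = R·c = 6367 × 0.026081 = 166.1 km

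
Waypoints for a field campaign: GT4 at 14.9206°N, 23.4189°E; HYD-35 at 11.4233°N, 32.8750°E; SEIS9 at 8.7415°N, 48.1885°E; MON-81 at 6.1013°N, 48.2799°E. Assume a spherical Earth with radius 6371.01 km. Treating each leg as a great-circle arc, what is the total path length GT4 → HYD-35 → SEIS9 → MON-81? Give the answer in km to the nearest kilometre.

3091 km

GT4→HYD-35: c = 0.171864 rad, d = 1094.95 km
HYD-35→SEIS9: c = 0.267224 rad, d = 1702.49 km
SEIS9→MON-81: c = 0.046107 rad, d = 293.75 km
Total = 1094.95 + 1702.49 + 293.75 = 3091.19 km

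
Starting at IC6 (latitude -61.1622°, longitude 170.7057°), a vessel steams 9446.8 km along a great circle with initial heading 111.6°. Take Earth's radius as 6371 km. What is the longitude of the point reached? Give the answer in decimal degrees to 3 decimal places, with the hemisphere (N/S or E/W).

82.540°W

δ = d/R = 9446.8/6371 = 1.482781 rad
φ₂ = arcsin(sin φ₁ cos δ + cos φ₁ sin δ cos θ)
   = arcsin(-0.87599·0.08790 + 0.48233·0.99613·-0.36812) = -14.70672°
λ₂ = λ₁ + atan2(sin θ sin δ cos φ₁, cos δ − sin φ₁ sin φ₂) = -82.53980°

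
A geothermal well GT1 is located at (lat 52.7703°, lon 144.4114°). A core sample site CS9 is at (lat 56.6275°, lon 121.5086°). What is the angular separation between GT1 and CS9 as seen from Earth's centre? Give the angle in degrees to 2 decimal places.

13.71°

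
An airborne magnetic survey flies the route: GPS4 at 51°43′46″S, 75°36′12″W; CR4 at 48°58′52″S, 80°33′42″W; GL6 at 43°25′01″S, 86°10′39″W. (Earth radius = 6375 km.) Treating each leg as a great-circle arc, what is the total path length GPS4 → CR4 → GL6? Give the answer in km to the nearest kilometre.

GPS4: φ = -51.72944°, λ = -75.60333°
CR4: φ = -48.98111°, λ = -80.56167°
GL6: φ = -43.41694°, λ = -86.17750°
GPS4→CR4: c = 0.073111 rad, d = 466.08 km
CR4→GL6: c = 0.118389 rad, d = 754.73 km
Total = 466.08 + 754.73 = 1220.82 km

1221 km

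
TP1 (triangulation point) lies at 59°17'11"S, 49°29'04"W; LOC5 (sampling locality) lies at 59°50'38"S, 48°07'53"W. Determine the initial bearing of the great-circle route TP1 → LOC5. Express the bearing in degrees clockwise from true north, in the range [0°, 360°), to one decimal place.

TP1: φ = -59.28639°, λ = -49.48444°
LOC5: φ = -59.84389°, λ = -48.13139°
Δλ = 1.3531°
y = sin Δλ · cos φ₂ = 0.011862
x = cos φ₁ sin φ₂ − sin φ₁ cos φ₂ cos Δλ = -0.009850
θ = atan2(y, x) = 129.7065° → 129.7065° (mod 360°)

129.7°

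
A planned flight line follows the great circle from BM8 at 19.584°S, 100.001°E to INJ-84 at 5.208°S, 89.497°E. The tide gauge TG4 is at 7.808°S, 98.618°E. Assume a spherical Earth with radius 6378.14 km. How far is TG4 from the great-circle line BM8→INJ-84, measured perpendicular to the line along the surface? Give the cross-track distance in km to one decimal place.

δ₁₃ = central angle BM8→TG4 = 0.206858 rad  (haversine)
θ₁₃ = bearing BM8→TG4 = 353.314°,  θ₁₂ = bearing BM8→INJ-84 = 323.201°
dₓₜ = R·arcsin(sin δ₁₃ · sin(θ₁₃ − θ₁₂)) = 6378.14·arcsin(0.20539·sin(30.114°)) = 658.408 km
|dₓₜ| = 658.408 km

658.4 km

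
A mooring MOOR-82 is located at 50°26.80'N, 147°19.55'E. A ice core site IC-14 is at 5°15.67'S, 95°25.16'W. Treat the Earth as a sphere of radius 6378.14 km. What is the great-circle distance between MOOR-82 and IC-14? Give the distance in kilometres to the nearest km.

MOOR-82: φ = +50.44667°, λ = +147.32583°
IC-14: φ = -5.26117°, λ = -95.41933°
Δφ = -55.7078°,  Δλ = 117.2548°
a = sin²(Δφ/2) + cos φ₁ cos φ₂ sin²(Δλ/2) = 0.680546
c = 2·arcsin(√a) = 1.940235 rad = 111.1673°
d = R·c = 6378.14 × 1.940235 = 12375.1 km

12375 km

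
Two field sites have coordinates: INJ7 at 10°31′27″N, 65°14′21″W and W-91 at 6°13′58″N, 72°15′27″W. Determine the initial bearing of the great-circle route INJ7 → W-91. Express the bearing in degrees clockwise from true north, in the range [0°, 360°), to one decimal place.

238.8°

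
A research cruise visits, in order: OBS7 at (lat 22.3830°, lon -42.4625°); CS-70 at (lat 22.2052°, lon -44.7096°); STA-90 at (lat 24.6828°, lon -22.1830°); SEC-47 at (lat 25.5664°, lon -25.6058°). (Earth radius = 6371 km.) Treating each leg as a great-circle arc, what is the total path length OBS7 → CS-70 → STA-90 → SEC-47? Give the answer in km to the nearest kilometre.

2902 km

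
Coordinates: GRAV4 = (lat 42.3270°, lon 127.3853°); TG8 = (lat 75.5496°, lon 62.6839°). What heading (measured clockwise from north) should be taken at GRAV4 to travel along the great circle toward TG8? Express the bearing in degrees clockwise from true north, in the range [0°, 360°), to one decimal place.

340.7°

Δλ = -64.7014°
y = sin Δλ · cos φ₂ = -0.225609
x = cos φ₁ sin φ₂ − sin φ₁ cos φ₂ cos Δλ = 0.644119
θ = atan2(y, x) = -19.3033° → 340.6967° (mod 360°)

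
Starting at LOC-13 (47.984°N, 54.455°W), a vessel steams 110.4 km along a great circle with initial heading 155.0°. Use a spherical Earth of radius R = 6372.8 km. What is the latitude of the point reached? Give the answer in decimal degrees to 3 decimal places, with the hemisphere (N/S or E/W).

δ = d/R = 110.4/6372.8 = 0.017324 rad
φ₂ = arcsin(sin φ₁ cos δ + cos φ₁ sin δ cos θ)
   = arcsin(0.74296·0.99985 + 0.66934·0.01732·-0.90631) = 47.08276°
λ₂ = λ₁ + atan2(sin θ sin δ cos φ₁, cos δ − sin φ₁ sin φ₂) = -53.83899°

47.083°N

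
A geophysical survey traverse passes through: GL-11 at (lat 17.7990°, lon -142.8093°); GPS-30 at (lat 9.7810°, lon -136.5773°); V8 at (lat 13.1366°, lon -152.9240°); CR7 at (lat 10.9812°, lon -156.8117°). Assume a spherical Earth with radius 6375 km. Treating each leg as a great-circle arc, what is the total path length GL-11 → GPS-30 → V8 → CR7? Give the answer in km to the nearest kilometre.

GL-11→GPS-30: c = 0.175270 rad, d = 1117.35 km
GPS-30→V8: c = 0.285604 rad, d = 1820.72 km
V8→CR7: c = 0.076273 rad, d = 486.24 km
Total = 1117.35 + 1820.72 + 486.24 = 3424.31 km

3424 km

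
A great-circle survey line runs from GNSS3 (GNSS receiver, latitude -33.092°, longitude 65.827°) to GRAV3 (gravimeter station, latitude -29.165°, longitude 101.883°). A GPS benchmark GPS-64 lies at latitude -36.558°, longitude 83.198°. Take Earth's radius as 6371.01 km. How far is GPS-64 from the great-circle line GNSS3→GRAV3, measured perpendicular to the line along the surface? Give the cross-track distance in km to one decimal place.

444.6 km

δ₁₃ = central angle GNSS3→GPS-64 = 0.255733 rad  (haversine)
θ₁₃ = bearing GNSS3→GPS-64 = 108.547°,  θ₁₂ = bearing GNSS3→GRAV3 = 92.545°
dₓₜ = R·arcsin(sin δ₁₃ · sin(θ₁₃ − θ₁₂)) = 6371.01·arcsin(0.25295·sin(16.002°)) = 444.618 km
|dₓₜ| = 444.618 km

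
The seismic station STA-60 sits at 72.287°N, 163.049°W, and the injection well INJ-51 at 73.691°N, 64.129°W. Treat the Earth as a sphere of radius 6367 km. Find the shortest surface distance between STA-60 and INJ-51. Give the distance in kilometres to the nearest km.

Δφ = 1.4040°,  Δλ = 98.9200°
a = sin²(Δφ/2) + cos φ₁ cos φ₂ sin²(Δλ/2) = 0.049493
c = 2·arcsin(√a) = 0.448696 rad = 25.7084°
d = R·c = 6367 × 0.448696 = 2856.8 km

2857 km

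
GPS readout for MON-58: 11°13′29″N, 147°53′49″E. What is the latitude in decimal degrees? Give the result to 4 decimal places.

11° + 13′/60 + 29″/3600 = 11 + 0.21667 + 0.00806 = 11.2247°

11.2247°N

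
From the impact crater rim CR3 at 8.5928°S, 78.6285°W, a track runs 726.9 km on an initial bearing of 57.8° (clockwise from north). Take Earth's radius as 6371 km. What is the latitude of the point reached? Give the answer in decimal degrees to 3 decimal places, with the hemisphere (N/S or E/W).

5.075°S

δ = d/R = 726.9/6371 = 0.114095 rad
φ₂ = arcsin(sin φ₁ cos δ + cos φ₁ sin δ cos θ)
   = arcsin(-0.14941·0.99350 + 0.98878·0.11385·0.53288) = -5.07467°
λ₂ = λ₁ + atan2(sin θ sin δ cos φ₁, cos δ − sin φ₁ sin φ₂) = -73.07839°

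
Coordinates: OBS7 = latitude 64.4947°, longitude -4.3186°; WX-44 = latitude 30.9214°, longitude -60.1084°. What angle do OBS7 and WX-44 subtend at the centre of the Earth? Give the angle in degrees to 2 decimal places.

47.82°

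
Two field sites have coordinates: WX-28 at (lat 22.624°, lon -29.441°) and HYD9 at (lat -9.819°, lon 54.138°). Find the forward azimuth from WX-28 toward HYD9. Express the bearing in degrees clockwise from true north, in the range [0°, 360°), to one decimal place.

Δλ = 83.5790°
y = sin Δλ · cos φ₂ = 0.979170
x = cos φ₁ sin φ₂ − sin φ₁ cos φ₂ cos Δλ = -0.199803
θ = atan2(y, x) = 101.5331° → 101.5331° (mod 360°)

101.5°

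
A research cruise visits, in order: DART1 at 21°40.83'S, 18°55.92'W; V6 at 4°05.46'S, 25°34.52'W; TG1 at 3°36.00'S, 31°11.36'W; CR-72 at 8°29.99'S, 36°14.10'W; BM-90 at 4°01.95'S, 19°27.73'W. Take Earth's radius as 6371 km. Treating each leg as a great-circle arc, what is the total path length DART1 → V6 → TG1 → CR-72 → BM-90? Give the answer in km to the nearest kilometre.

5407 km

DART1: φ = -21.68050°, λ = -18.93200°
V6: φ = -4.09100°, λ = -25.57533°
TG1: φ = -3.60000°, λ = -31.18933°
CR-72: φ = -8.49983°, λ = -36.23500°
BM-90: φ = -4.03250°, λ = -19.46217°
DART1→V6: c = 0.326962 rad, d = 2083.07 km
V6→TG1: c = 0.098137 rad, d = 625.23 km
TG1→CR-72: c = 0.122383 rad, d = 779.70 km
CR-72→BM-90: c = 0.301171 rad, d = 1918.76 km
Total = 2083.07 + 625.23 + 779.70 + 1918.76 = 5406.76 km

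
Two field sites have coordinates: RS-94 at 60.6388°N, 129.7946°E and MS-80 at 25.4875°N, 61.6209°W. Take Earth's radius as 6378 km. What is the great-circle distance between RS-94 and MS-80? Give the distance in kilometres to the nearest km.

10394 km

Δφ = -35.1513°,  Δλ = 168.5845°
a = sin²(Δφ/2) + cos φ₁ cos φ₂ sin²(Δλ/2) = 0.529401
c = 2·arcsin(√a) = 1.629632 rad = 93.3710°
d = R·c = 6378 × 1.629632 = 10393.8 km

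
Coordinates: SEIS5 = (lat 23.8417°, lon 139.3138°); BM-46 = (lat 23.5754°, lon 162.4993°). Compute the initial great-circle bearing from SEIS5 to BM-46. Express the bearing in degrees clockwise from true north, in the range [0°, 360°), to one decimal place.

86.0°

Δλ = 23.1855°
y = sin Δλ · cos φ₂ = 0.360848
x = cos φ₁ sin φ₂ − sin φ₁ cos φ₂ cos Δλ = 0.025273
θ = atan2(y, x) = 85.9936° → 85.9936° (mod 360°)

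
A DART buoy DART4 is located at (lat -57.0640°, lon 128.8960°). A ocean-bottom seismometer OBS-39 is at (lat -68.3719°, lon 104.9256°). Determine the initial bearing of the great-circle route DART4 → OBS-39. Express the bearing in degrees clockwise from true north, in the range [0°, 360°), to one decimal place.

Δλ = -23.9704°
y = sin Δλ · cos φ₂ = -0.149741
x = cos φ₁ sin φ₂ − sin φ₁ cos φ₂ cos Δλ = -0.222760
θ = atan2(y, x) = -146.0907° → 213.9093° (mod 360°)

213.9°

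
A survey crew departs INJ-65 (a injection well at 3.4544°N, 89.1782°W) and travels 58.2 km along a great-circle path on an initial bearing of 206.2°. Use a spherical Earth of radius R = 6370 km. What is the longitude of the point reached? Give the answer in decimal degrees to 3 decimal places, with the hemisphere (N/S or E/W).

δ = d/R = 58.2/6370 = 0.009137 rad
φ₂ = arcsin(sin φ₁ cos δ + cos φ₁ sin δ cos θ)
   = arcsin(0.06025·0.99996 + 0.99818·0.00914·-0.89726) = 2.98467°
λ₂ = λ₁ + atan2(sin θ sin δ cos φ₁, cos δ − sin φ₁ sin φ₂) = -89.40963°

89.410°W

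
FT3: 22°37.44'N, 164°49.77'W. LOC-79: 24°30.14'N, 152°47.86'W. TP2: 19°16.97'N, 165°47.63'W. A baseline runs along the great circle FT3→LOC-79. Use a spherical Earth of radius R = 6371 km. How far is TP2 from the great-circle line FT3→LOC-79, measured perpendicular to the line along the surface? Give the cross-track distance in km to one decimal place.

FT3: φ = +22.62400°, λ = -164.82950°
LOC-79: φ = +24.50233°, λ = -152.79767°
TP2: φ = +19.28283°, λ = -165.79383°
δ₁₃ = central angle FT3→TP2 = 0.060395 rad  (haversine)
θ₁₃ = bearing FT3→TP2 = 195.260°,  θ₁₂ = bearing FT3→LOC-79 = 77.957°
dₓₜ = R·arcsin(sin δ₁₃ · sin(θ₁₃ − θ₁₂)) = 6371·arcsin(0.06036·sin(117.303°)) = 341.865 km
|dₓₜ| = 341.865 km

341.9 km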